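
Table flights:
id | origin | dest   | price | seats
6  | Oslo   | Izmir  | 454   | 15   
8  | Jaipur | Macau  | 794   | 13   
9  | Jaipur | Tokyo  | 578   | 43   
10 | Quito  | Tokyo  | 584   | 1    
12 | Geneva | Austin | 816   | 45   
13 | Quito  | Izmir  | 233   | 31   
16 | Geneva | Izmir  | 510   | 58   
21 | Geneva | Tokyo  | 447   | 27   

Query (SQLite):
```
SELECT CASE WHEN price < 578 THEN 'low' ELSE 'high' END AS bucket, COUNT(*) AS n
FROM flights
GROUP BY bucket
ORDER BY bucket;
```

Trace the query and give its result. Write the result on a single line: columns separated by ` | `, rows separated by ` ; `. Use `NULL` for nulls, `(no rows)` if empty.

high | 4 ; low | 4

Bucket rows by price < 578 → 'low' else 'high'; count each bucket.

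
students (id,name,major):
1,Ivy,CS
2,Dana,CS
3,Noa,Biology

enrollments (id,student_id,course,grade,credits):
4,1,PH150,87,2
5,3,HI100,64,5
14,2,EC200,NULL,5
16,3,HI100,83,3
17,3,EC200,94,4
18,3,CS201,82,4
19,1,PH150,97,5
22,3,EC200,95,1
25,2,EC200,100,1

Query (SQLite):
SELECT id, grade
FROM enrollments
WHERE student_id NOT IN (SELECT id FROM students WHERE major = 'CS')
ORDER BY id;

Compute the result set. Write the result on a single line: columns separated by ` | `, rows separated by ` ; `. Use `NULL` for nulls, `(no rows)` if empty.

5 | 64 ; 16 | 83 ; 17 | 94 ; 18 | 82 ; 22 | 95

Inner query: students.id where major = 'CS'.
Outer: keep enrollments rows whose student_id is not in that set.
Inner query → {1, 2}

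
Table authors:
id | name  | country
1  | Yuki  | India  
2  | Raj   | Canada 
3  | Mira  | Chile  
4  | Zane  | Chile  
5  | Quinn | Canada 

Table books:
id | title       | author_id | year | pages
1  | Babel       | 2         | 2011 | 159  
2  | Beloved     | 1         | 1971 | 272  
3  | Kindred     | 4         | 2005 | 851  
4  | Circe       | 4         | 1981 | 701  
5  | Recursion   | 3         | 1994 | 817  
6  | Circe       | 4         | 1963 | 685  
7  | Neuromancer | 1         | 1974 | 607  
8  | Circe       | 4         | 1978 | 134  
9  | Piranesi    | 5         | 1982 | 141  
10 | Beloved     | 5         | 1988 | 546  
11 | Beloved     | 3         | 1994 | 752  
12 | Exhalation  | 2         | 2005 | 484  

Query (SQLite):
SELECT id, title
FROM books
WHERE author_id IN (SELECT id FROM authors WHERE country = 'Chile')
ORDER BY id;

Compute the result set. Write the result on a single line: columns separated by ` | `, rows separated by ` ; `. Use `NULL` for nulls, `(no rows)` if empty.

Inner query: authors.id where country = 'Chile'.
Outer: keep books rows whose author_id is in that set.
Inner query → {3, 4}

3 | Kindred ; 4 | Circe ; 5 | Recursion ; 6 | Circe ; 8 | Circe ; 11 | Beloved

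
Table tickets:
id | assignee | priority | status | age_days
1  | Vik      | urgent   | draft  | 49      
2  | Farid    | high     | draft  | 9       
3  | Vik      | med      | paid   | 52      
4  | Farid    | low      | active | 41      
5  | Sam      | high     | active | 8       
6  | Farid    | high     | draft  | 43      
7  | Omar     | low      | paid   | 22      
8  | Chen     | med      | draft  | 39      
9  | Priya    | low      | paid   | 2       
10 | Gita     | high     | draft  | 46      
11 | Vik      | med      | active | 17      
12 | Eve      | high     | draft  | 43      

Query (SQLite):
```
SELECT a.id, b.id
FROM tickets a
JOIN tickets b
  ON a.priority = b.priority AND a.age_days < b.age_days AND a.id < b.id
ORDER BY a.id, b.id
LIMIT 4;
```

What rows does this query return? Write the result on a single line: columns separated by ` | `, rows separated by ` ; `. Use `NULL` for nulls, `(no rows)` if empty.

Pairs (a,b) with same priority, a.age_days < b.age_days, a.id < b.id.
priority groups: high:{2,5,6,10,12} low:{4,7,9} med:{3,8,11} urgent:{1}
Ordered by (a.id, b.id); first 4.

2 | 6 ; 2 | 10 ; 2 | 12 ; 5 | 6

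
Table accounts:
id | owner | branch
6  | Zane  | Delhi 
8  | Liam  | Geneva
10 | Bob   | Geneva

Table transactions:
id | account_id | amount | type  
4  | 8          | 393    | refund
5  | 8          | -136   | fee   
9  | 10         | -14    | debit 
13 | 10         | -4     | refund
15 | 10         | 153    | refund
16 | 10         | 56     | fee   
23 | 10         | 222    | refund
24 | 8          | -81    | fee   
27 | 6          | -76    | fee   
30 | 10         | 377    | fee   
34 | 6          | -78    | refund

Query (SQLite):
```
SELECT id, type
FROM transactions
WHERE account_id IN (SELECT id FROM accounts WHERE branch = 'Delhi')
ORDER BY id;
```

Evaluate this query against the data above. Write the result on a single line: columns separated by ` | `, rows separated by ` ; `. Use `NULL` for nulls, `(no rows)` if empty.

Inner query: accounts.id where branch = 'Delhi'.
Outer: keep transactions rows whose account_id is in that set.
Inner query → {6}

27 | fee ; 34 | refund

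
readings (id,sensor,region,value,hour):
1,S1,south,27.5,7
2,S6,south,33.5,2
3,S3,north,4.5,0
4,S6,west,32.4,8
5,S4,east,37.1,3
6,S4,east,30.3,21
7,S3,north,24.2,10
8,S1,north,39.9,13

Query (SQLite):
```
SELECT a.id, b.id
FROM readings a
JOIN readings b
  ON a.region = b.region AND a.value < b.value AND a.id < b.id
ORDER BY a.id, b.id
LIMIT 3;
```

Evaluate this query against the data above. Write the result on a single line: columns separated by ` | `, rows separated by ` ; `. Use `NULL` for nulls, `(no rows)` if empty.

1 | 2 ; 3 | 7 ; 3 | 8

Pairs (a,b) with same region, a.value < b.value, a.id < b.id.
region groups: east:{5,6} north:{3,7,8} south:{1,2} west:{4}
Ordered by (a.id, b.id); first 3.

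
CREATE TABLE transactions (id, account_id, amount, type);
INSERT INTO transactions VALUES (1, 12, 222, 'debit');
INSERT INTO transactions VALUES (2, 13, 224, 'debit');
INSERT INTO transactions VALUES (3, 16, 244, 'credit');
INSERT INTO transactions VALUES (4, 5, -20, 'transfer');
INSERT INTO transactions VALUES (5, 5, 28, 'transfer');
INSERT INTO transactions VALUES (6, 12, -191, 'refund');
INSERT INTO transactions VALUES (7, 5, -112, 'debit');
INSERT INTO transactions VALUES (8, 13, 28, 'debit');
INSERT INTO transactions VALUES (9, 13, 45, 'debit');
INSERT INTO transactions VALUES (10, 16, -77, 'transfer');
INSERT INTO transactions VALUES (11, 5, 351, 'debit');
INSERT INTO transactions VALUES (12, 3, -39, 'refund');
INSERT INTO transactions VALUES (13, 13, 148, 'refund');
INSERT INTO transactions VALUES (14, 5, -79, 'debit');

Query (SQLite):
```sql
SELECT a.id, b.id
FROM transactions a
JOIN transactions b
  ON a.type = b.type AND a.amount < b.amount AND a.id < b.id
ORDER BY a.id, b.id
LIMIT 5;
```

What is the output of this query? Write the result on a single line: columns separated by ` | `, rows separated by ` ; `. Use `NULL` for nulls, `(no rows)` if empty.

1 | 2 ; 1 | 11 ; 2 | 11 ; 4 | 5 ; 6 | 12

Pairs (a,b) with same type, a.amount < b.amount, a.id < b.id.
type groups: credit:{3} debit:{1,2,7,8,9,11,14} refund:{6,12,13} transfer:{4,5,10}
Ordered by (a.id, b.id); first 5.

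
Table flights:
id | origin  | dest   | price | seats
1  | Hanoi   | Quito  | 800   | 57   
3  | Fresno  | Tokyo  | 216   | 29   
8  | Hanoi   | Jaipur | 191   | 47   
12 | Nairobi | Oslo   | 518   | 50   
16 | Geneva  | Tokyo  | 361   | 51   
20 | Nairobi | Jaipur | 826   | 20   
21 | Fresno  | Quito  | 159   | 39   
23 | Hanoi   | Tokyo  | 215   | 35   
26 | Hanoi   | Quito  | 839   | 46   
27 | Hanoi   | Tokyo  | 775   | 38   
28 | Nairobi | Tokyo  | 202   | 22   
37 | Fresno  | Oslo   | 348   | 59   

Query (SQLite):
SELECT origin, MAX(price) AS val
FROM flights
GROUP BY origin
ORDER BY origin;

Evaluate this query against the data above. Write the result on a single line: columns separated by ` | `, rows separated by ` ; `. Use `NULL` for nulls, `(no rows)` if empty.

Fresno | 348 ; Geneva | 361 ; Hanoi | 839 ; Nairobi | 826

Partition flights by origin; compute MAX(price) within each group.
  Fresno: ids {3, 21, 37} → MAX(price)=348
  Geneva: ids {16} → MAX(price)=361
  Hanoi: ids {1, 8, 23, 26, 27} → MAX(price)=839
  Nairobi: ids {12, 20, 28} → MAX(price)=826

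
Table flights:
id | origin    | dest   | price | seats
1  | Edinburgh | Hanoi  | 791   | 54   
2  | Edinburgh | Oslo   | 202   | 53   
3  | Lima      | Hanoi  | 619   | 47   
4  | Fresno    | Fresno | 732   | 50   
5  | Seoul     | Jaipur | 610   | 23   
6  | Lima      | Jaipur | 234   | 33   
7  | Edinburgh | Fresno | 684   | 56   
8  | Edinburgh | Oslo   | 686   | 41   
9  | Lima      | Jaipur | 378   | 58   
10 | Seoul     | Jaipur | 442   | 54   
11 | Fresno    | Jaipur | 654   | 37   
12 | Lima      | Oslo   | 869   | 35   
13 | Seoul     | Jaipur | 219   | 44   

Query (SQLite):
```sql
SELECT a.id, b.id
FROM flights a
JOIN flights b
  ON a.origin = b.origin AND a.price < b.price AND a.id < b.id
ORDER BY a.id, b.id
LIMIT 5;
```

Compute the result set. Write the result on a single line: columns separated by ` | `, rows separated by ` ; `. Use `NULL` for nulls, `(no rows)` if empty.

Pairs (a,b) with same origin, a.price < b.price, a.id < b.id.
origin groups: Edinburgh:{1,2,7,8} Fresno:{4,11} Lima:{3,6,9,12} Seoul:{5,10,13}
Ordered by (a.id, b.id); first 5.

2 | 7 ; 2 | 8 ; 3 | 12 ; 6 | 9 ; 6 | 12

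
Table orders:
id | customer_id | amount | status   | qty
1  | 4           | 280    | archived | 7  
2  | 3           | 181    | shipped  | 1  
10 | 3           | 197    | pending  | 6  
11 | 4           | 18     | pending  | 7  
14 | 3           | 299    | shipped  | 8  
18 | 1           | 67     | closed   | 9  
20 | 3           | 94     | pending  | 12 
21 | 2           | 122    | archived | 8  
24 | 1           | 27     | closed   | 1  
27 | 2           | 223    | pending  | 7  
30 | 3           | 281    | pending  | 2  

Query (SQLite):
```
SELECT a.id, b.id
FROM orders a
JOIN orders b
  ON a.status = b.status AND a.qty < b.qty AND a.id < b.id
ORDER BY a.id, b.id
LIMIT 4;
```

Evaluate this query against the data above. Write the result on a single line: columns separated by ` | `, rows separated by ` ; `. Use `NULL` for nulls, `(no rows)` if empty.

Pairs (a,b) with same status, a.qty < b.qty, a.id < b.id.
status groups: archived:{1,21} closed:{18,24} pending:{10,11,20,27,30} shipped:{2,14}
Ordered by (a.id, b.id); first 4.

1 | 21 ; 2 | 14 ; 10 | 11 ; 10 | 20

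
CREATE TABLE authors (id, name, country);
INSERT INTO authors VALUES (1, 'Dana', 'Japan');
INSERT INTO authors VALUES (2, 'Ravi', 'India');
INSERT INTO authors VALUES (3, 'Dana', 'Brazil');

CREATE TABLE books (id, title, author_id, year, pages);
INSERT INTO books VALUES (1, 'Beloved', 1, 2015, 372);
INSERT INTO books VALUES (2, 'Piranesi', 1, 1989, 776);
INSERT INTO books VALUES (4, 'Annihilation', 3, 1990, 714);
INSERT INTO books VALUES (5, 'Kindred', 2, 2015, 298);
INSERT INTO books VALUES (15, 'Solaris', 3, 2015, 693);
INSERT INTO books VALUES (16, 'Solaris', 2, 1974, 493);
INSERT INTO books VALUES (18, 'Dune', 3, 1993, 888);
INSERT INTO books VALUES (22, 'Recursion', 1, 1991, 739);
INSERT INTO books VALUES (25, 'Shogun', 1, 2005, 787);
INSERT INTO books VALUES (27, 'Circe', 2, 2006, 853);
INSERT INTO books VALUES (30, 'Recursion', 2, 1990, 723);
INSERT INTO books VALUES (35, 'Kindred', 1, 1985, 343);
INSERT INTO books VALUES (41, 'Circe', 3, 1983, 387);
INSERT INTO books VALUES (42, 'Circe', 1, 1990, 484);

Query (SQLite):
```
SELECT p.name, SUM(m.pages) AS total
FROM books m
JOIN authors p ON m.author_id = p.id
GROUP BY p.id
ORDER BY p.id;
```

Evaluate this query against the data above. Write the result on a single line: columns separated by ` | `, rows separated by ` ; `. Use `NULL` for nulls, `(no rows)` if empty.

Join each books row to its authors via author_id.
Group joined rows by authors.id; compute SUM(m.pages) per group.
  1: ids {1, 2, 22, 25, 35, 42} → SUM(m.pages)=3501
  2: ids {5, 16, 27, 30} → SUM(m.pages)=2367
  3: ids {4, 15, 18, 41} → SUM(m.pages)=2682

Dana | 3501 ; Ravi | 2367 ; Dana | 2682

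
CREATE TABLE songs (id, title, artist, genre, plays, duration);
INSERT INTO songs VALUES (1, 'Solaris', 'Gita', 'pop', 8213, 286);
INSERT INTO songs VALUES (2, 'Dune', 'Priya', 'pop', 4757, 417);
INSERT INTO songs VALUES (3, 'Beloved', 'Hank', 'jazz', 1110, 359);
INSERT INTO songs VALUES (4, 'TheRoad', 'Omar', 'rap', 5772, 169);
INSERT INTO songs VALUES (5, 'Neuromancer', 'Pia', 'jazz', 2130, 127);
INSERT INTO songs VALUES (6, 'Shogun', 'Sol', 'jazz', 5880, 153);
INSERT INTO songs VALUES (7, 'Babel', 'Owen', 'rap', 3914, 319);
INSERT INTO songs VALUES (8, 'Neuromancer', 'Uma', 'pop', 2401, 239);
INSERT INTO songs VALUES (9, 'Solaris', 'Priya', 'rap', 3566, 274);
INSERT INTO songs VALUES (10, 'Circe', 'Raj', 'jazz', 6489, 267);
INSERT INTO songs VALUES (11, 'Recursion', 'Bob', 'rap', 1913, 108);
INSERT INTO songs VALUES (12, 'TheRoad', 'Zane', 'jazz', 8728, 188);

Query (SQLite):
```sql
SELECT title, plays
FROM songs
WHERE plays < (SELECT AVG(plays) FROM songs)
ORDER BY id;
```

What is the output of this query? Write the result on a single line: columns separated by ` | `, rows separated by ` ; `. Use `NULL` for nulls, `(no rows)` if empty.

Scalar subquery: AVG(plays) over all songs rows = 4572.75.
Keep rows where plays < that value.

Beloved | 1110 ; Neuromancer | 2130 ; Babel | 3914 ; Neuromancer | 2401 ; Solaris | 3566 ; Recursion | 1913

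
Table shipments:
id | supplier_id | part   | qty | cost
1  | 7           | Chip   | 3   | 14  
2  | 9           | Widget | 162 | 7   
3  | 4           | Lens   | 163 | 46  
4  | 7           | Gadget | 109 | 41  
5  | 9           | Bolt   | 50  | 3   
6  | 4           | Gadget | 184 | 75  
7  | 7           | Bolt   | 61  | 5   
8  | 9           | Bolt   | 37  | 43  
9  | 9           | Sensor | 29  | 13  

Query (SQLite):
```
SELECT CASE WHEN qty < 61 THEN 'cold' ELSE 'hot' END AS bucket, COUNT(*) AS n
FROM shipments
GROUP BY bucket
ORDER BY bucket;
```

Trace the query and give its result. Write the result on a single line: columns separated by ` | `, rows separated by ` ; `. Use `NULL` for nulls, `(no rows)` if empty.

cold | 4 ; hot | 5

Bucket rows by qty < 61 → 'cold' else 'hot'; count each bucket.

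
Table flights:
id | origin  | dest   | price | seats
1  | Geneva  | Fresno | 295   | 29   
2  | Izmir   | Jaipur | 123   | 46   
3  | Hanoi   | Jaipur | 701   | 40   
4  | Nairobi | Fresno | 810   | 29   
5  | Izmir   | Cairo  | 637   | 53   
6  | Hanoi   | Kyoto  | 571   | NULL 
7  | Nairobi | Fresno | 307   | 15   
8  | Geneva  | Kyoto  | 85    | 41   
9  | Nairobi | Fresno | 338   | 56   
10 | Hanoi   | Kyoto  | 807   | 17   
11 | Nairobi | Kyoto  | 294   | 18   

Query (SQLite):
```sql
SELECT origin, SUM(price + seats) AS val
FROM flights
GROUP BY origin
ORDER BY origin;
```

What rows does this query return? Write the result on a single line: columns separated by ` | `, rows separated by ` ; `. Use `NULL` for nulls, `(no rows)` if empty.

For each row compute price + seats.
Group by origin; take SUM of the expression per group.
  Geneva: ids {1, 8} → SUM(price + seats)=450
  Hanoi: ids {3, 6, 10} → SUM(price + seats)=1565
  Izmir: ids {2, 5} → SUM(price + seats)=859
  Nairobi: ids {4, 7, 9, 11} → SUM(price + seats)=1867

Geneva | 450 ; Hanoi | 1565 ; Izmir | 859 ; Nairobi | 1867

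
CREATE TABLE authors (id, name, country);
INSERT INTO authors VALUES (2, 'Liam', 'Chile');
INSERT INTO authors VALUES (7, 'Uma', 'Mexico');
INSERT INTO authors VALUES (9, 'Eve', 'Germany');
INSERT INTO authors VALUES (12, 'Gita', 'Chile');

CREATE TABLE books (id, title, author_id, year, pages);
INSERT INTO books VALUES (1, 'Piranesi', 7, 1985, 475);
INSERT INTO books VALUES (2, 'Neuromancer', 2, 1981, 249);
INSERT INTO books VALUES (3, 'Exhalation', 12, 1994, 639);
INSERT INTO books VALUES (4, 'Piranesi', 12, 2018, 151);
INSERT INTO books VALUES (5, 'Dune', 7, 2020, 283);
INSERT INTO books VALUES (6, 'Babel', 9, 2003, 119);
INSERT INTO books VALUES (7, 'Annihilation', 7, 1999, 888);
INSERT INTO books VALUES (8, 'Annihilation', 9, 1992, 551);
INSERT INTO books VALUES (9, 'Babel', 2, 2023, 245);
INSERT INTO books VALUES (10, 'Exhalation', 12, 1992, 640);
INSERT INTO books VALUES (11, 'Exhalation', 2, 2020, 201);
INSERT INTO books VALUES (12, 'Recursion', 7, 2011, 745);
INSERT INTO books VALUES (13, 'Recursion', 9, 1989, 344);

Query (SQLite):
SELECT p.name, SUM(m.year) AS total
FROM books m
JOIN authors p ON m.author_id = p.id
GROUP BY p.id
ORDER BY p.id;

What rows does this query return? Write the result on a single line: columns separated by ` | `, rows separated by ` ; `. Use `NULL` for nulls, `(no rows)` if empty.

Liam | 6024 ; Uma | 8015 ; Eve | 5984 ; Gita | 6004

Join each books row to its authors via author_id.
Group joined rows by authors.id; compute SUM(m.year) per group.
  2: ids {2, 9, 11} → SUM(m.year)=6024
  7: ids {1, 5, 7, 12} → SUM(m.year)=8015
  9: ids {6, 8, 13} → SUM(m.year)=5984
  12: ids {3, 4, 10} → SUM(m.year)=6004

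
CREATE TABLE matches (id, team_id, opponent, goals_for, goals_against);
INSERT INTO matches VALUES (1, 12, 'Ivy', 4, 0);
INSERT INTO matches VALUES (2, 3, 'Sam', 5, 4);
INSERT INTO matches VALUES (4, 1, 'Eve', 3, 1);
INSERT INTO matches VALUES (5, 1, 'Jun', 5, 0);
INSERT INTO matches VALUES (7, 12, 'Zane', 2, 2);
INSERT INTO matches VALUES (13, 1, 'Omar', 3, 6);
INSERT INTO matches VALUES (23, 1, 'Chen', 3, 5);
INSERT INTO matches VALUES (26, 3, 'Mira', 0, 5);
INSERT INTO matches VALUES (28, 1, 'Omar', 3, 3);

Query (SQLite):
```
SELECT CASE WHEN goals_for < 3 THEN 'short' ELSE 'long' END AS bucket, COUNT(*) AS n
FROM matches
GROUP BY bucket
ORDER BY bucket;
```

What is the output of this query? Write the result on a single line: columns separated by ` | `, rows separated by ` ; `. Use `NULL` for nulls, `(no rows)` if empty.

Bucket rows by goals_for < 3 → 'short' else 'long'; count each bucket.

long | 7 ; short | 2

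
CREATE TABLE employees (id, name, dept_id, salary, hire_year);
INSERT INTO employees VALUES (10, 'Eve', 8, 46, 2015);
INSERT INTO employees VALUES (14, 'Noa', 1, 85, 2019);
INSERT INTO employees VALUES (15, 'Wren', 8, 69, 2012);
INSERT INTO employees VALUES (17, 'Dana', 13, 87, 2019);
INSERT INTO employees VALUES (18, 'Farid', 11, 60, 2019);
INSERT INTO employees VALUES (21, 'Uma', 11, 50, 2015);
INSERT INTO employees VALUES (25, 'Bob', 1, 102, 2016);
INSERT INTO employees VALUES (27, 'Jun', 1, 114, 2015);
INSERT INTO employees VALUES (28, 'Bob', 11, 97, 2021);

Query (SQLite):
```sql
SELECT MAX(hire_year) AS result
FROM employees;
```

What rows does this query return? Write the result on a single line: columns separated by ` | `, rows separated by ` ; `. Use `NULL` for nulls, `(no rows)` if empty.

2021

All hire_year values: [2015, 2019, 2012, 2019, 2019, 2015, 2016, 2015, 2021].
MAX of non-NULL values = 2021.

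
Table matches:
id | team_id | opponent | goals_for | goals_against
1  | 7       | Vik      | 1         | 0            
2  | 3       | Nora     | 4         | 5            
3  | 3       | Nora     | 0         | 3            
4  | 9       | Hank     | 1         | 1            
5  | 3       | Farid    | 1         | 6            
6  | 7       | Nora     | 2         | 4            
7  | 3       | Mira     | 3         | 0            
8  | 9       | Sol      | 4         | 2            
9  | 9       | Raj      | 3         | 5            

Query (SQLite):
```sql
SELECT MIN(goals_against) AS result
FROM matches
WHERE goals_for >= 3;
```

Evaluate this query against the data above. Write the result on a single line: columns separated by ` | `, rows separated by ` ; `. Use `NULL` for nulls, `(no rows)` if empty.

0

Rows where goals_for >= 3 → goals_against values: [5, 0, 2, 5].
MIN of non-NULL values = 0.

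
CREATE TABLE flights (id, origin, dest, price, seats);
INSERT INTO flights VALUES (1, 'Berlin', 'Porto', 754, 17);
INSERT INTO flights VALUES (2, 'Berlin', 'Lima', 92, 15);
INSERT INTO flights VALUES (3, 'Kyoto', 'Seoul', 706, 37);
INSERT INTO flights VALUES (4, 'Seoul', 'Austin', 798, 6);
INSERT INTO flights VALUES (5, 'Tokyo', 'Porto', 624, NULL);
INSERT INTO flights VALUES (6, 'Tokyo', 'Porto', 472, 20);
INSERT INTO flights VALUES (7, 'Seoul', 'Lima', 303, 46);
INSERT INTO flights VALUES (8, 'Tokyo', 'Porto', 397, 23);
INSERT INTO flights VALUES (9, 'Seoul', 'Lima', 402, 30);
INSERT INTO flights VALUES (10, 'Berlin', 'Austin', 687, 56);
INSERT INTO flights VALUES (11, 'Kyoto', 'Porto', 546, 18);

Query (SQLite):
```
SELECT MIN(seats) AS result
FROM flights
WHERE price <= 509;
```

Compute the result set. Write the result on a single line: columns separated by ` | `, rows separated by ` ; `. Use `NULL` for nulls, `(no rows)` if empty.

Rows where price <= 509 → seats values: [15, 20, 46, 23, 30].
MIN of non-NULL values = 15.

15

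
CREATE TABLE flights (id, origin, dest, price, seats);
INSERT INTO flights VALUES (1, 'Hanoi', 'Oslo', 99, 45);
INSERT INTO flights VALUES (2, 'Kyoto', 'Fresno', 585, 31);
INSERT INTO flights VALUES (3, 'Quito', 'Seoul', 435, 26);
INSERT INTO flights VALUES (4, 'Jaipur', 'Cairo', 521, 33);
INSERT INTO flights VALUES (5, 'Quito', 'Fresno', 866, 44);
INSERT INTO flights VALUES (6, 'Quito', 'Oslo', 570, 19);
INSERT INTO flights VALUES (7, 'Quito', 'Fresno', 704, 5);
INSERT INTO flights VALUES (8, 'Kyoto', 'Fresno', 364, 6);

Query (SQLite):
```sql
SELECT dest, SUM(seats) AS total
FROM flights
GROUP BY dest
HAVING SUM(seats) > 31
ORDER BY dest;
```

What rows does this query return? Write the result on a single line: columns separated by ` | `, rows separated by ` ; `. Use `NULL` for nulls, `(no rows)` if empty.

Partition flights by dest; compute SUM(seats) within each group.
HAVING: keep groups where SUM(seats) > 31.
  Cairo: ids {4} → SUM(seats)=33
  Fresno: ids {2, 5, 7, 8} → SUM(seats)=86
  Oslo: ids {1, 6} → SUM(seats)=64
  Seoul: ids {3} → SUM(seats)=26

Cairo | 33 ; Fresno | 86 ; Oslo | 64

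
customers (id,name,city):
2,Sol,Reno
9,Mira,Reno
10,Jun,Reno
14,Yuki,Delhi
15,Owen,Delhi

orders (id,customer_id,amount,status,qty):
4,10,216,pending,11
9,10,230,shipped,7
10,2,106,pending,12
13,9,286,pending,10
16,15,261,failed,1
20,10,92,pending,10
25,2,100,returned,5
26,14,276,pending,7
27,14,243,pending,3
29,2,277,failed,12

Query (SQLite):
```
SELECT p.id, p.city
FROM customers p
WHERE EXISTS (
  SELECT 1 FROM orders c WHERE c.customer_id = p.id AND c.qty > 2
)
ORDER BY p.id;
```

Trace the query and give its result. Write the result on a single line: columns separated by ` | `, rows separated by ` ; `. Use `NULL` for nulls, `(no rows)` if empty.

2 | Reno ; 9 | Reno ; 10 | Reno ; 14 | Delhi

For each customers row, check whether any orders with matching customer_id has qty > 2.
Keep rows where that is true.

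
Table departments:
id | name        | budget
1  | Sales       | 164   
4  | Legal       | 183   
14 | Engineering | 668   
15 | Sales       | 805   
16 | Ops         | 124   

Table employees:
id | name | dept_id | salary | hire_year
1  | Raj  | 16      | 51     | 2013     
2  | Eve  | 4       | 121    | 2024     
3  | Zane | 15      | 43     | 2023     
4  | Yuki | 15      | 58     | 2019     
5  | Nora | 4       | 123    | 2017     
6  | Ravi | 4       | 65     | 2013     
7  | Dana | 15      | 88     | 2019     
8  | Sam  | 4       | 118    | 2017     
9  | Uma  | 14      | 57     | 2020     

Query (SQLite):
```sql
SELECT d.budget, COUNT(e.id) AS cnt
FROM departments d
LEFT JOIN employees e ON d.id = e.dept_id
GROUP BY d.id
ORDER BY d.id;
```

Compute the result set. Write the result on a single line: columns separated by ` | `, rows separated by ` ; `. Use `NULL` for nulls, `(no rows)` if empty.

LEFT JOIN keeps every departments row; unmatched ones get NULL for employees columns.
Group by departments.id and compute COUNT(e.id). COUNT(col) of an all-NULL group is 0.
  1: ids {—} → COUNT(e.id)=0
  4: ids {2, 5, 6, 8} → COUNT(e.id)=4
  14: ids {9} → COUNT(e.id)=1
  15: ids {3, 4, 7} → COUNT(e.id)=3
  16: ids {1} → COUNT(e.id)=1

164 | 0 ; 183 | 4 ; 668 | 1 ; 805 | 3 ; 124 | 1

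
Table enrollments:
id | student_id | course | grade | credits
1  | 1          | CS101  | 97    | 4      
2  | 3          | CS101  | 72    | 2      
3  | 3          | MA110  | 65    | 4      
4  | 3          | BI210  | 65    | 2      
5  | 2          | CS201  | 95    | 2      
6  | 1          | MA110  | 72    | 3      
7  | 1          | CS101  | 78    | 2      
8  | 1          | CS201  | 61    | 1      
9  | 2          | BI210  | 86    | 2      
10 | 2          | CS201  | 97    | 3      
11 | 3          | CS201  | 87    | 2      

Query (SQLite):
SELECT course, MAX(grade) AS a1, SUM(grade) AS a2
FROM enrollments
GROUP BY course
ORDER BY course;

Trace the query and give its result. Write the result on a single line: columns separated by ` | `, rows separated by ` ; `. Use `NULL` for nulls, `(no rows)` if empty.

Group enrollments by course.
Per group compute: MAX(grade), SUM(grade).
  BI210: ids {4, 9} → MAX(grade)=86, SUM(grade)=151
  CS101: ids {1, 2, 7} → MAX(grade)=97, SUM(grade)=247
  CS201: ids {5, 8, 10, 11} → MAX(grade)=97, SUM(grade)=340
  MA110: ids {3, 6} → MAX(grade)=72, SUM(grade)=137

BI210 | 86 | 151 ; CS101 | 97 | 247 ; CS201 | 97 | 340 ; MA110 | 72 | 137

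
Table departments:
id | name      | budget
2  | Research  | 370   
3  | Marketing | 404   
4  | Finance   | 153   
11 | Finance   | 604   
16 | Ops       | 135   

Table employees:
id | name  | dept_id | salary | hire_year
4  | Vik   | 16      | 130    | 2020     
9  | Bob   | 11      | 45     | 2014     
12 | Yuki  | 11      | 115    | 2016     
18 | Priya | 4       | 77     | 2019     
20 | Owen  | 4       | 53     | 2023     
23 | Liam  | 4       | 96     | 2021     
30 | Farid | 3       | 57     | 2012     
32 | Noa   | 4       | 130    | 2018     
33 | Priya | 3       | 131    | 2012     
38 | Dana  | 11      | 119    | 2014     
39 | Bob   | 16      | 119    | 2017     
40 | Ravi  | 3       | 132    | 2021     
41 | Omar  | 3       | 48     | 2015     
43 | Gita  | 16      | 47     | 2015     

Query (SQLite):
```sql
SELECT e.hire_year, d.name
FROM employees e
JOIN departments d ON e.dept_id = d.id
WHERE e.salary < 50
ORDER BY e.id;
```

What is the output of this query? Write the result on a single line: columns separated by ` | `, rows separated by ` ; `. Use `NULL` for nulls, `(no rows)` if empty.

2014 | Finance ; 2015 | Marketing ; 2015 | Ops

Each employees row matches the departments row where dept_id = departments.id.
Then keep rows with e.salary < 50.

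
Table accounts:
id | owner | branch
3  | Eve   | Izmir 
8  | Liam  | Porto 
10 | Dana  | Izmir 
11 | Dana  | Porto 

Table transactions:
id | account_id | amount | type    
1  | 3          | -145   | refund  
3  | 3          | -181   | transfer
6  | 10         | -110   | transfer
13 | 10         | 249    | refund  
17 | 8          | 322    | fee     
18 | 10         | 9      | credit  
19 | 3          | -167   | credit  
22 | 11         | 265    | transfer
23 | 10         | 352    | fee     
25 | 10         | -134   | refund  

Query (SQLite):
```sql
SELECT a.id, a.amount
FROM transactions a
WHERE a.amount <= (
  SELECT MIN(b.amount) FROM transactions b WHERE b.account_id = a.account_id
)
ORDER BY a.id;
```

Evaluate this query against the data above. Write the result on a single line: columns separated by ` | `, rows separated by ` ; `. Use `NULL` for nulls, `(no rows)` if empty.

For each transactions row a, compute MIN(amount) over rows sharing a.account_id.
Keep row a if a.amount <= that per-group MIN.
  account_id=3: MIN(amount) = -181
  account_id=8: MIN(amount) = 322
  account_id=10: MIN(amount) = -134
  account_id=11: MIN(amount) = 265

3 | -181 ; 17 | 322 ; 22 | 265 ; 25 | -134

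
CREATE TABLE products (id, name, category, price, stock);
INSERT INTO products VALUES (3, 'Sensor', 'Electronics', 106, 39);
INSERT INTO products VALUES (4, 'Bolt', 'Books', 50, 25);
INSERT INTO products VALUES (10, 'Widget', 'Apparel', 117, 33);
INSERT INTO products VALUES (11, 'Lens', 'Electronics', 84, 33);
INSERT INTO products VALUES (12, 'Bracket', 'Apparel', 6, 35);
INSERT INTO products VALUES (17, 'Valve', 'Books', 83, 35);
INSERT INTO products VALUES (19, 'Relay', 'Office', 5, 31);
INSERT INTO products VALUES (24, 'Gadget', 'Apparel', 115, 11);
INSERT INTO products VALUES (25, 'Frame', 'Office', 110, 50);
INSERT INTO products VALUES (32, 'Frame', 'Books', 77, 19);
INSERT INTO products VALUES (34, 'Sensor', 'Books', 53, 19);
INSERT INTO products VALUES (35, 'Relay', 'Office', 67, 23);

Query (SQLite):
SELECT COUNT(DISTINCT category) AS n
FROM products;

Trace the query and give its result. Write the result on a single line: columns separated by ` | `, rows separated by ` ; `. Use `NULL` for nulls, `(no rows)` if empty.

4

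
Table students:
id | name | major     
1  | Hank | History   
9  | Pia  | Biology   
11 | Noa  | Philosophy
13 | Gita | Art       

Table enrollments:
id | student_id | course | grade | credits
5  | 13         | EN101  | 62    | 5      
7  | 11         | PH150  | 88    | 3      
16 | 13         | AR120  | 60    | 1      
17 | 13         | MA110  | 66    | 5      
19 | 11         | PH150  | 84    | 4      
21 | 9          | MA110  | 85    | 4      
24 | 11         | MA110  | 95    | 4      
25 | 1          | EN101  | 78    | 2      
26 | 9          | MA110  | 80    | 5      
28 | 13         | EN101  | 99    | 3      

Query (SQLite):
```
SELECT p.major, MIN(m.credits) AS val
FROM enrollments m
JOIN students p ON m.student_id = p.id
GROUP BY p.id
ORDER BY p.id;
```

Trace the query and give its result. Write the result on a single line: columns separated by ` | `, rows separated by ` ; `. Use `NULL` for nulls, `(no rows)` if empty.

History | 2 ; Biology | 4 ; Philosophy | 3 ; Art | 1

Join each enrollments row to its students via student_id.
Group joined rows by students.id; compute MIN(m.credits) per group.
  1: ids {25} → MIN(m.credits)=2
  9: ids {21, 26} → MIN(m.credits)=4
  11: ids {7, 19, 24} → MIN(m.credits)=3
  13: ids {5, 16, 17, 28} → MIN(m.credits)=1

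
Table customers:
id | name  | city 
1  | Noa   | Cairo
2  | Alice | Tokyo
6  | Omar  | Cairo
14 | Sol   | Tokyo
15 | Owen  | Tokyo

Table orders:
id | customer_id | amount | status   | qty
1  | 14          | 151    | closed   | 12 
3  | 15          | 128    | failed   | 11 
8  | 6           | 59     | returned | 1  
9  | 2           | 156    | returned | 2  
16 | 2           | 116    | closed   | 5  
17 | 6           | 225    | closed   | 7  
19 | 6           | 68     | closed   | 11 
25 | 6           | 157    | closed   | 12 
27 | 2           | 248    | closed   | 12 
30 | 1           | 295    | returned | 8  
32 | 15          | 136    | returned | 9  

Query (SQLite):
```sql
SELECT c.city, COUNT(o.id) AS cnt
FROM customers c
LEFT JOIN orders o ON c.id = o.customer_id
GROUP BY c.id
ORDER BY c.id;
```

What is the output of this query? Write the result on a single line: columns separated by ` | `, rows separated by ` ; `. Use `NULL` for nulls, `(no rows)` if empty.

Cairo | 1 ; Tokyo | 3 ; Cairo | 4 ; Tokyo | 1 ; Tokyo | 2

LEFT JOIN keeps every customers row; unmatched ones get NULL for orders columns.
Group by customers.id and compute COUNT(o.id). COUNT(col) of an all-NULL group is 0.
  1: ids {30} → COUNT(o.id)=1
  2: ids {9, 16, 27} → COUNT(o.id)=3
  6: ids {8, 17, 19, 25} → COUNT(o.id)=4
  14: ids {1} → COUNT(o.id)=1
  15: ids {3, 32} → COUNT(o.id)=2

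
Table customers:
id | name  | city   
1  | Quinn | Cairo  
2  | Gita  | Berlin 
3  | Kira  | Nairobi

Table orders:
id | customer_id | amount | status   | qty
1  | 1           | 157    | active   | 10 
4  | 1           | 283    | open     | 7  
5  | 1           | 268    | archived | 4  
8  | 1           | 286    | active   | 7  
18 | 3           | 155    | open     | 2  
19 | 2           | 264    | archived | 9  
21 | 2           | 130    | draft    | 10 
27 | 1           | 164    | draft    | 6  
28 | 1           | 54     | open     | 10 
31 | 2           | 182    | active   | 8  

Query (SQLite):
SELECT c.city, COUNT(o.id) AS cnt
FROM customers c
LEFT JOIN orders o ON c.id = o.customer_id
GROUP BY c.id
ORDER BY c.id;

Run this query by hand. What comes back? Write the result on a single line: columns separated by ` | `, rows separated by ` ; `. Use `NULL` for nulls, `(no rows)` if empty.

Cairo | 6 ; Berlin | 3 ; Nairobi | 1

LEFT JOIN keeps every customers row; unmatched ones get NULL for orders columns.
Group by customers.id and compute COUNT(o.id). COUNT(col) of an all-NULL group is 0.
  1: ids {1, 4, 5, 8, 27, 28} → COUNT(o.id)=6
  2: ids {19, 21, 31} → COUNT(o.id)=3
  3: ids {18} → COUNT(o.id)=1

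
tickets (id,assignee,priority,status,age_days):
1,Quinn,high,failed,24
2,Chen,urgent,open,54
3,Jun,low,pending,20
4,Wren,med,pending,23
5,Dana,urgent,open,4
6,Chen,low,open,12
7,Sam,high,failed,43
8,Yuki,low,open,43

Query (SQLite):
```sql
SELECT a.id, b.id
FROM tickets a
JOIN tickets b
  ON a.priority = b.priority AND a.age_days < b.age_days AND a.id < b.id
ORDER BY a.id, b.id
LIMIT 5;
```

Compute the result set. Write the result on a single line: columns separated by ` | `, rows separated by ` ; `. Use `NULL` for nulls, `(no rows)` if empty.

Pairs (a,b) with same priority, a.age_days < b.age_days, a.id < b.id.
priority groups: high:{1,7} low:{3,6,8} med:{4} urgent:{2,5}
Ordered by (a.id, b.id); first 5.

1 | 7 ; 3 | 8 ; 6 | 8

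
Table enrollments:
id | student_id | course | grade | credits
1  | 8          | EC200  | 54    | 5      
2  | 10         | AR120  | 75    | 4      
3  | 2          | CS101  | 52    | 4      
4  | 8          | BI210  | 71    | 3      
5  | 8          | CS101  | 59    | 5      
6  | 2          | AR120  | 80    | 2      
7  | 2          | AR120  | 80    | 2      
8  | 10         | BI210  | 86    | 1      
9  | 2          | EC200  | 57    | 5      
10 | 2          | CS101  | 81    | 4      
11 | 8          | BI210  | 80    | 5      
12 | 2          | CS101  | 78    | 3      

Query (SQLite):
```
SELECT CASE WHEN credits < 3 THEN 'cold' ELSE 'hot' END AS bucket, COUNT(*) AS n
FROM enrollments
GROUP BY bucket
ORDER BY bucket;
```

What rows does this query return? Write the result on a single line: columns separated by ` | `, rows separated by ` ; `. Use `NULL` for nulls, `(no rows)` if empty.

Bucket rows by credits < 3 → 'cold' else 'hot'; count each bucket.

cold | 3 ; hot | 9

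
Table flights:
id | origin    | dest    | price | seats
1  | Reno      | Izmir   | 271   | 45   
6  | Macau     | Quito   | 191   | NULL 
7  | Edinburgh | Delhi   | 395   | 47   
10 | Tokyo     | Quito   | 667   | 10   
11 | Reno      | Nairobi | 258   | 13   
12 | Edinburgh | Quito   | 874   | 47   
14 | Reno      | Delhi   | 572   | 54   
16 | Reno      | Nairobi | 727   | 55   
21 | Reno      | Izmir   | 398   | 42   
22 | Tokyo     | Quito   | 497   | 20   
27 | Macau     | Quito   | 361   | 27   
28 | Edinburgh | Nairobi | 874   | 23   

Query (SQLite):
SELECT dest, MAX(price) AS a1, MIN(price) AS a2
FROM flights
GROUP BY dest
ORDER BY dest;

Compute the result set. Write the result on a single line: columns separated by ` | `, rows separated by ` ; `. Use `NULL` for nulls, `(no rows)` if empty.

Delhi | 572 | 395 ; Izmir | 398 | 271 ; Nairobi | 874 | 258 ; Quito | 874 | 191

Group flights by dest.
Per group compute: MAX(price), MIN(price).
  Delhi: ids {7, 14} → MAX(price)=572, MIN(price)=395
  Izmir: ids {1, 21} → MAX(price)=398, MIN(price)=271
  Nairobi: ids {11, 16, 28} → MAX(price)=874, MIN(price)=258
  Quito: ids {6, 10, 12, 22, 27} → MAX(price)=874, MIN(price)=191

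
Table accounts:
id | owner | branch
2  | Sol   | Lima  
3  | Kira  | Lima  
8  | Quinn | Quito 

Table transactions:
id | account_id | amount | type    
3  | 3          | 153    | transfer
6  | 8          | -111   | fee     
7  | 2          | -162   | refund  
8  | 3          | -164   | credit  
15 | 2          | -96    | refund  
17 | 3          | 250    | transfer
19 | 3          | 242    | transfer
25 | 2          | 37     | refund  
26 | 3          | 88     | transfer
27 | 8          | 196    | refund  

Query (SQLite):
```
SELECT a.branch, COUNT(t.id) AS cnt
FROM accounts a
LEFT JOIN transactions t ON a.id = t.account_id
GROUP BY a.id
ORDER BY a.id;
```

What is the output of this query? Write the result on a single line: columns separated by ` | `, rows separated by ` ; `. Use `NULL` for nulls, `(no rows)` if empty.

LEFT JOIN keeps every accounts row; unmatched ones get NULL for transactions columns.
Group by accounts.id and compute COUNT(t.id). COUNT(col) of an all-NULL group is 0.
  2: ids {7, 15, 25} → COUNT(t.id)=3
  3: ids {3, 8, 17, 19, 26} → COUNT(t.id)=5
  8: ids {6, 27} → COUNT(t.id)=2

Lima | 3 ; Lima | 5 ; Quito | 2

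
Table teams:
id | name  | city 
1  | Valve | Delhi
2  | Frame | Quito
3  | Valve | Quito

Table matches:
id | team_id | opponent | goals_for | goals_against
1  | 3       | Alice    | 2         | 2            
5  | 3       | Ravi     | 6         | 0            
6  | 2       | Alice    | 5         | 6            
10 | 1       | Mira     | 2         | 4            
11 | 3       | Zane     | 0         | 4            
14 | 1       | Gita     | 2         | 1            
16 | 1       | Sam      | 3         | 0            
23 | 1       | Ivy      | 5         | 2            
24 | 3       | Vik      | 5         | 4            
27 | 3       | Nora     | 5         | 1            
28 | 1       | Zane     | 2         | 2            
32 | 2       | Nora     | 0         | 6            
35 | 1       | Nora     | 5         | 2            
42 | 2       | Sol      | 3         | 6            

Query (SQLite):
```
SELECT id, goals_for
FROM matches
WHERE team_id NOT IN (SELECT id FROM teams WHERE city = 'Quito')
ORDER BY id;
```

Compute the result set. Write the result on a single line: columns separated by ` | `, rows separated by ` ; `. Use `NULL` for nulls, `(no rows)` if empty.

10 | 2 ; 14 | 2 ; 16 | 3 ; 23 | 5 ; 28 | 2 ; 35 | 5

Inner query: teams.id where city = 'Quito'.
Outer: keep matches rows whose team_id is not in that set.
Inner query → {2, 3}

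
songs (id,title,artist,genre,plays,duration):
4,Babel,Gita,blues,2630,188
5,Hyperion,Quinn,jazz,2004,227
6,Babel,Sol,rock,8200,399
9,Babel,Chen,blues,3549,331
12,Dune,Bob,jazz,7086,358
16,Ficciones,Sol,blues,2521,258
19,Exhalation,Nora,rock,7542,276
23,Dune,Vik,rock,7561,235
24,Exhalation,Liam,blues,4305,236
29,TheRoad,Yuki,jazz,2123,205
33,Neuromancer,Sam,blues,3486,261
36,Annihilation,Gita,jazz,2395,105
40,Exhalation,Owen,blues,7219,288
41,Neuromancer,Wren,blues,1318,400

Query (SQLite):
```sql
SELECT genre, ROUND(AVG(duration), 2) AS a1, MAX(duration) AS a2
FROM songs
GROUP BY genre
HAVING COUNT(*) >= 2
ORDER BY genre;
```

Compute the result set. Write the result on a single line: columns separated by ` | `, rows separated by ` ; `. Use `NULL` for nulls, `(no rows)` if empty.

Group songs by genre.
Per group compute: ROUND(AVG(duration), 2), MAX(duration).
HAVING: drop groups with fewer than 2 rows.
  blues: ids {4, 9, 16, 24, 33, 40, 41} → ROUND(AVG(duration), 2)=280.29, MAX(duration)=400
  jazz: ids {5, 12, 29, 36} → ROUND(AVG(duration), 2)=223.75, MAX(duration)=358
  rock: ids {6, 19, 23} → ROUND(AVG(duration), 2)=303.33, MAX(duration)=399

blues | 280.29 | 400 ; jazz | 223.75 | 358 ; rock | 303.33 | 399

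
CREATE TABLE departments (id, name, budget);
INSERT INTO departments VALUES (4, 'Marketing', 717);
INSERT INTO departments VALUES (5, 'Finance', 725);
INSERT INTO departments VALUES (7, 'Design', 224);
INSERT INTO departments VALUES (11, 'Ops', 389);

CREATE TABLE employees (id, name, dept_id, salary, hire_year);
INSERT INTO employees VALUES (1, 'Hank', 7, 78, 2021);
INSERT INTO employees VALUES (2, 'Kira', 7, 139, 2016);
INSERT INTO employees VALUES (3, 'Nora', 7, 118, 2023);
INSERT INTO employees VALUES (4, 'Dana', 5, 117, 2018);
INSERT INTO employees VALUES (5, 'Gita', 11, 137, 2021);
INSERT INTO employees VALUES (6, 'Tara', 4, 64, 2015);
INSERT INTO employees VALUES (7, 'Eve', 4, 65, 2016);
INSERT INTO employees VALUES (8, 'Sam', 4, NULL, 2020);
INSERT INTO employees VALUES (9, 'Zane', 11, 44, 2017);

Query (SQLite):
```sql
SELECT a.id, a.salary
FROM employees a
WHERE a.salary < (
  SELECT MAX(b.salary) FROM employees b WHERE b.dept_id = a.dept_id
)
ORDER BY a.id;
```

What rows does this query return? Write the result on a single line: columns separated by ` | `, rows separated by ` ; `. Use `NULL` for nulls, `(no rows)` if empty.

1 | 78 ; 3 | 118 ; 6 | 64 ; 9 | 44

For each employees row a, compute MAX(salary) over rows sharing a.dept_id.
Keep row a if a.salary < that per-group MAX.
  dept_id=4: MAX(salary) = 65
  dept_id=5: MAX(salary) = 117
  dept_id=7: MAX(salary) = 139
  dept_id=11: MAX(salary) = 137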